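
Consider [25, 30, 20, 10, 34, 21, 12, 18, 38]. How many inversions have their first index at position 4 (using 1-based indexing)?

0

The element at index 4 is 10.
Elements after it: 34, 21, 12, 18, 38
None of them are smaller than 10.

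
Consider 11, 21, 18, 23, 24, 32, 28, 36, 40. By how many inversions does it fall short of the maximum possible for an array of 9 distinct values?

Maximum inversions for 9 distinct elements is C(9, 2) = 9·8/2 = 36.
Current inversions — for each element, count later smaller elements:
11: 0
21: 1
18: 0
23: 0
24: 0
32: 1
28: 0
36: 0
40: 0
Current total: 0 + 1 + 0 + 0 + 0 + 1 + 0 + 0 + 0 = 2
Shortfall: 36 − 2 = 34

34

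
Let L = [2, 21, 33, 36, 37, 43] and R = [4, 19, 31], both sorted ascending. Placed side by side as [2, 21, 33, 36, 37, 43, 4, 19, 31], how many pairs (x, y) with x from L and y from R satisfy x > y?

For each element r of the right run, count left-run elements greater than r:
r = 4: 21, 33, 36, 37, 43 → 5
r = 19: 21, 33, 36, 37, 43 → 5
r = 31: 33, 36, 37, 43 → 4
Cross-inversions: 5 + 5 + 4 = 14

Split inversions: 14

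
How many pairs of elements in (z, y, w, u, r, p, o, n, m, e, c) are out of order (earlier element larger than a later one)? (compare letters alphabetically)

There are 55 inversions.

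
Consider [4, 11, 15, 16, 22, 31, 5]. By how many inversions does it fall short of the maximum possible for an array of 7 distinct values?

16 inversions short

Maximum inversions for 7 distinct elements is C(7, 2) = 7·6/2 = 21.
Current inversions — for each element, count later smaller elements:
4: 0
11: 1
15: 1
16: 1
22: 1
31: 1
5: 0
Current total: 0 + 1 + 1 + 1 + 1 + 1 + 0 = 5
Shortfall: 21 − 5 = 16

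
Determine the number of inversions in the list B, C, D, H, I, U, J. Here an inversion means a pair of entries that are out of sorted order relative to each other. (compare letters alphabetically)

For each element, count later entries that are smaller:
B: 0
C: 0
D: 0
H: 0
I: 0
U: 1
J: 0
Sum: 0 + 0 + 0 + 0 + 0 + 1 + 0 = 1

1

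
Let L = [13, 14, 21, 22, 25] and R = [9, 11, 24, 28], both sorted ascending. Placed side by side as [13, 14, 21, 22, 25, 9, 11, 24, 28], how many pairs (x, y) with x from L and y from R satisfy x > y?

11 cross-inversions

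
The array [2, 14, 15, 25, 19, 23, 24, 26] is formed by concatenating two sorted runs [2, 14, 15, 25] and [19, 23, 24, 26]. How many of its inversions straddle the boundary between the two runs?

Take each right-half value and tally the left-half values above it:
r = 19: 25 → 1
r = 23: 25 → 1
r = 24: 25 → 1
r = 26: none → 0
Cross-inversions: 1 + 1 + 1 + 0 = 3

3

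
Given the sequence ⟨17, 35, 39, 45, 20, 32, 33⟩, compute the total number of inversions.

Element-by-element contributions:
17 → none → 0
35 → 20, 32, 33 → 3
39 → 20, 32, 33 → 3
45 → 20, 32, 33 → 3
20 → none → 0
32 → none → 0
33 → none → 0
Sum: 0 + 3 + 3 + 3 + 0 + 0 + 0 = 9

9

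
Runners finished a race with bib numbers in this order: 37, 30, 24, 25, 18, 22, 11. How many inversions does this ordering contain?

19

For each element, count later entries that are smaller:
37: 6
30: 5
24: 3
25: 3
18: 1
22: 1
11: 0
Sum: 6 + 5 + 3 + 3 + 1 + 1 + 0 = 19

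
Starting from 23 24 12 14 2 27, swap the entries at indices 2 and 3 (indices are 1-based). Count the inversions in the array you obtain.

7

Positions 2 and 3 hold 24 and 12; after swapping, the array is [23, 12, 24, 14, 2, 27].
Element-by-element contributions:
23 → 12, 14, 2 → 3
12 → 2 → 1
24 → 14, 2 → 2
14 → 2 → 1
2 → none → 0
27 → none → 0
Sum: 3 + 1 + 2 + 1 + 0 + 0 = 7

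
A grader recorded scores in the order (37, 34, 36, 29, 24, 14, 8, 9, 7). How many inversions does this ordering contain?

Element-by-element contributions:
37: 8
34: 6
36: 6
29: 5
24: 4
14: 3
8: 1
9: 1
7: 0
Sum: 8 + 6 + 6 + 5 + 4 + 3 + 1 + 1 + 0 = 34

There are 34 inversions.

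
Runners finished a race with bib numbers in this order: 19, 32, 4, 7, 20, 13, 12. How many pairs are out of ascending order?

12 inversions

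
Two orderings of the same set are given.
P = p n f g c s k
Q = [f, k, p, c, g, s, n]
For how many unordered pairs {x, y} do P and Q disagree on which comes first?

11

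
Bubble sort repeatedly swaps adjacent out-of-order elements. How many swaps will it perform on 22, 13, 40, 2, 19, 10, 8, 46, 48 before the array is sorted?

The minimum number of adjacent swaps to sort an array equals its inversion count, since every such swap removes exactly one inversion.
Count inversions — for each element, later elements that are smaller:
22: 13, 2, 19, 10, 8 → 5
13: 2, 10, 8 → 3
40: 2, 19, 10, 8 → 4
2: none → 0
19: 10, 8 → 2
10: 8 → 1
8: none → 0
46: none → 0
48: none → 0
Total inversions: 5 + 3 + 4 + 0 + 2 + 1 + 0 + 0 + 0 = 15

15 swaps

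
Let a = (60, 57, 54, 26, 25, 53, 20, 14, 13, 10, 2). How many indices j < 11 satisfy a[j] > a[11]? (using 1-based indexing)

The element at index 11 is 2.
Elements before it: 60, 57, 54, 26, 25, 53, 20, 14, 13, 10
Those larger than 2: 60, 57, 54, 26, 25, 53, 20, 14, 13, 10

10 such elements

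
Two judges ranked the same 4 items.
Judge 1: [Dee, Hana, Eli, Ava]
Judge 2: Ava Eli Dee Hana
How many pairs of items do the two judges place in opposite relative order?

Assign each item its position (1..4) in the first ordering, then rewrite the second ordering as that position sequence:
positions: Dee→1, Hana→2, Eli→3, Ava→4
second ordering as positions: [4, 3, 1, 2]
Discordant pairs = inversions in this position sequence.
4: 3, 1, 2 → 3
3: 1, 2 → 2
1: 0
2: 0
Total: 3 + 2 + 0 + 0 = 5

5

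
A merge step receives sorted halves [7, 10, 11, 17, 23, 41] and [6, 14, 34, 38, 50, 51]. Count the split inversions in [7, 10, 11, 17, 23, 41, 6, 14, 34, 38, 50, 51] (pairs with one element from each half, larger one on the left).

Count, for every r in R, how many entries of L exceed r:
r = 6: 7, 10, 11, 17, 23, 41 → 6
r = 14: 17, 23, 41 → 3
r = 34: 41 → 1
r = 38: 41 → 1
r = 50: none → 0
r = 51: none → 0
Cross-inversions: 6 + 3 + 1 + 1 + 0 + 0 = 11

11 split inversions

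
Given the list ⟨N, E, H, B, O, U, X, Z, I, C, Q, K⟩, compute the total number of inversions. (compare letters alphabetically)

For each element, count later entries that are smaller:
N: 6
E: 2
H: 2
B: 0
O: 3
U: 4
X: 4
Z: 4
I: 1
C: 0
Q: 1
K: 0
Sum: 6 + 2 + 2 + 0 + 3 + 4 + 4 + 4 + 1 + 0 + 1 + 0 = 27

27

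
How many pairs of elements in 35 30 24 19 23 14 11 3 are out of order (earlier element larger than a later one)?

For each element, count later entries that are smaller:
35: 7
30: 6
24: 5
19: 3
23: 3
14: 2
11: 1
3: 0
Sum: 7 + 6 + 5 + 3 + 3 + 2 + 1 + 0 = 27

27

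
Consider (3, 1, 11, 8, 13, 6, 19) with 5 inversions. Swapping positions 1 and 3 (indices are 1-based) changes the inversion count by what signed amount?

+1

Positions 1 and 3 hold 3 and 11; after swapping, the array is [11, 1, 3, 8, 13, 6, 19].
For each element, count later entries that are smaller:
11 → 1, 3, 8, 6 → 4
1 → none → 0
3 → none → 0
8 → 6 → 1
13 → 6 → 1
6 → none → 0
19 → none → 0
Sum: 4 + 0 + 0 + 1 + 1 + 0 + 0 = 6
Change: 6 − 5 = +1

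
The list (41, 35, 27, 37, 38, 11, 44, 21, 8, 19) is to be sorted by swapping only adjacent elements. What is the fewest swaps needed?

31 adjacent swaps

Minimum adjacent swaps = number of inversions (each swap of adjacent out-of-order elements removes one inversion and no swap can remove more).
Count inversions — for each element, later elements that are smaller:
41: 35, 27, 37, 38, 11, 21, 8, 19 → 8
35: 27, 11, 21, 8, 19 → 5
27: 11, 21, 8, 19 → 4
37: 11, 21, 8, 19 → 4
38: 11, 21, 8, 19 → 4
11: 8 → 1
44: 21, 8, 19 → 3
21: 8, 19 → 2
8: none → 0
19: none → 0
Total inversions: 8 + 5 + 4 + 4 + 4 + 1 + 3 + 2 + 0 + 0 = 31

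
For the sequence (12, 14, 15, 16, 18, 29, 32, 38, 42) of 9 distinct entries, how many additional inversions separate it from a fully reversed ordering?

36

Maximum inversions for 9 distinct elements is C(9, 2) = 9·8/2 = 36.
Current inversions — for each element, count later smaller elements:
12: 0
14: 0
15: 0
16: 0
18: 0
29: 0
32: 0
38: 0
42: 0
Current total: 0 + 0 + 0 + 0 + 0 + 0 + 0 + 0 + 0 = 0
Shortfall: 36 − 0 = 36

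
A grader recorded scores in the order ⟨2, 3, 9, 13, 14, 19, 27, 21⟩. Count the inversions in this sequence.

Sweep left to right; for each value list the smaller values that follow it:
2 → none → 0
3 → none → 0
9 → none → 0
13 → none → 0
14 → none → 0
19 → none → 0
27 → 21 → 1
21 → none → 0
Sum: 0 + 0 + 0 + 0 + 0 + 0 + 1 + 0 = 1

1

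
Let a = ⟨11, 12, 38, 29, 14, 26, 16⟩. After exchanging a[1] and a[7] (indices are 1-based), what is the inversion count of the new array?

Inversions: 13

Positions 1 and 7 hold 11 and 16; after swapping, the array is [16, 12, 38, 29, 14, 26, 11].
For each element, count later entries that are smaller:
16 → 12, 14, 11 → 3
12 → 11 → 1
38 → 29, 14, 26, 11 → 4
29 → 14, 26, 11 → 3
14 → 11 → 1
26 → 11 → 1
11 → none → 0
Sum: 3 + 1 + 4 + 3 + 1 + 1 + 0 = 13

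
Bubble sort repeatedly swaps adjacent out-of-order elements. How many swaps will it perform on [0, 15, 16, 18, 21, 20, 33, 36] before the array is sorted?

1

Minimum adjacent swaps = number of inversions (each swap of adjacent out-of-order elements removes one inversion and no swap can remove more).
Count inversions — for each element, later elements that are smaller:
0: none → 0
15: none → 0
16: none → 0
18: none → 0
21: 20 → 1
20: none → 0
33: none → 0
36: none → 0
Total inversions: 0 + 0 + 0 + 0 + 1 + 0 + 0 + 0 = 1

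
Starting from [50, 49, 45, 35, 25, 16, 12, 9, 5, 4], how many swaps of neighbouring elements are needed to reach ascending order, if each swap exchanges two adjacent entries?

The minimum number of adjacent swaps to sort an array equals its inversion count, since every such swap removes exactly one inversion.
Count inversions — for each element, later elements that are smaller:
50: 49, 45, 35, 25, 16, 12, 9, 5, 4 → 9
49: 45, 35, 25, 16, 12, 9, 5, 4 → 8
45: 35, 25, 16, 12, 9, 5, 4 → 7
35: 25, 16, 12, 9, 5, 4 → 6
25: 16, 12, 9, 5, 4 → 5
16: 12, 9, 5, 4 → 4
12: 9, 5, 4 → 3
9: 5, 4 → 2
5: 4 → 1
4: none → 0
Total inversions: 9 + 8 + 7 + 6 + 5 + 4 + 3 + 2 + 1 + 0 = 45

45 swaps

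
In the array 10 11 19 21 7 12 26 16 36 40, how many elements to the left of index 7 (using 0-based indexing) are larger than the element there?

3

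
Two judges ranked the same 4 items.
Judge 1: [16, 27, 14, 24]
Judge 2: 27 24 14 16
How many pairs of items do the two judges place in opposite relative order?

Assign each item its position (1..4) in the first ordering, then rewrite the second ordering as that position sequence:
positions: 16→1, 27→2, 14→3, 24→4
second ordering as positions: [2, 4, 3, 1]
Discordant pairs = inversions in this position sequence.
2: 1 → 1
4: 3, 1 → 2
3: 1 → 1
1: 0
Total: 1 + 2 + 1 + 0 = 4

4 discordant pairs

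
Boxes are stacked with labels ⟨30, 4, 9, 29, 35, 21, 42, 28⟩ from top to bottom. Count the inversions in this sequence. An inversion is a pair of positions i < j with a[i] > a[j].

Inversions: 10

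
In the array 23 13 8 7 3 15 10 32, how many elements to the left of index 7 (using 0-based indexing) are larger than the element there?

The element at index 7 is 32.
Elements before it: 23, 13, 8, 7, 3, 15, 10
None of them are larger than 32.

0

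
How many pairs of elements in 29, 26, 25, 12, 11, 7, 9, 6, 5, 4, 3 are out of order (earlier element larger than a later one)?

54

For each element, count later entries that are smaller:
29 → 26, 25, 12, 11, 7, 9, 6, 5, 4, 3 → 10
26 → 25, 12, 11, 7, 9, 6, 5, 4, 3 → 9
25 → 12, 11, 7, 9, 6, 5, 4, 3 → 8
12 → 11, 7, 9, 6, 5, 4, 3 → 7
11 → 7, 9, 6, 5, 4, 3 → 6
7 → 6, 5, 4, 3 → 4
9 → 6, 5, 4, 3 → 4
6 → 5, 4, 3 → 3
5 → 4, 3 → 2
4 → 3 → 1
3 → none → 0
Sum: 10 + 9 + 8 + 7 + 6 + 4 + 4 + 3 + 2 + 1 + 0 = 54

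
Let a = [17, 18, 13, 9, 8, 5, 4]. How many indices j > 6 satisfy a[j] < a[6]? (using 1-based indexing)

1 such element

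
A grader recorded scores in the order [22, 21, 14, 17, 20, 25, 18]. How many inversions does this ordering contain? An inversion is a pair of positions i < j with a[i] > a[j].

11

Element-by-element contributions:
22 → 21, 14, 17, 20, 18 → 5
21 → 14, 17, 20, 18 → 4
14 → none → 0
17 → none → 0
20 → 18 → 1
25 → 18 → 1
18 → none → 0
Sum: 5 + 4 + 0 + 0 + 1 + 1 + 0 = 11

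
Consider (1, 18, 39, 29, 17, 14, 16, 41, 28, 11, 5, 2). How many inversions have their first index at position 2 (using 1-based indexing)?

6

The element at index 2 is 18.
Elements after it: 39, 29, 17, 14, 16, 41, 28, 11, 5, 2
Those smaller than 18: 17, 14, 16, 11, 5, 2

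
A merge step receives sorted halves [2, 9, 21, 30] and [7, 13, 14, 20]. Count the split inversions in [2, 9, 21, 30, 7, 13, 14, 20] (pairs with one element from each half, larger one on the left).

For each element r of the right run, count left-run elements greater than r:
r = 7: 9, 21, 30 → 3
r = 13: 21, 30 → 2
r = 14: 21, 30 → 2
r = 20: 21, 30 → 2
Cross-inversions: 3 + 2 + 2 + 2 = 9

9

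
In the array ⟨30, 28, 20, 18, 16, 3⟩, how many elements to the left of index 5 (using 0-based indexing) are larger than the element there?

5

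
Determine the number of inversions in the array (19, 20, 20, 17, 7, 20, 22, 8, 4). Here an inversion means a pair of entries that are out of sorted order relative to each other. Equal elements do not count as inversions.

Sweep left to right; for each value list the smaller values that follow it:
19: 4
20: 4
20: 4
17: 3
7: 1
20: 2
22: 2
8: 1
4: 0
Sum: 4 + 4 + 4 + 3 + 1 + 2 + 2 + 1 + 0 = 21

Inversions: 21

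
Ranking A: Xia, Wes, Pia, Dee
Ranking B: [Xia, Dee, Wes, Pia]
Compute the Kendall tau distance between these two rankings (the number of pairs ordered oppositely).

Assign each item its position (1..4) in the first ordering, then rewrite the second ordering as that position sequence:
positions: Xia→1, Wes→2, Pia→3, Dee→4
second ordering as positions: [1, 4, 2, 3]
Discordant pairs = inversions in this position sequence.
1: 0
4: 2, 3 → 2
2: 0
3: 0
Total: 0 + 2 + 0 + 0 = 2

2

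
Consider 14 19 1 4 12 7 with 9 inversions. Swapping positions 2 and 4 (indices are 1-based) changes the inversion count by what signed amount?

Positions 2 and 4 hold 19 and 4; after swapping, the array is [14, 4, 1, 19, 12, 7].
Sweep left to right; for each value list the smaller values that follow it:
14: 4
4: 1
1: 0
19: 2
12: 1
7: 0
Sum: 4 + 1 + 0 + 2 + 1 + 0 = 8
Change: 8 − 9 = -1

-1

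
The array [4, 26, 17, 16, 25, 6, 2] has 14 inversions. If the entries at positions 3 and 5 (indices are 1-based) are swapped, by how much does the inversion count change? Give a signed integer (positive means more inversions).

+1

Positions 3 and 5 hold 17 and 25; after swapping, the array is [4, 26, 25, 16, 17, 6, 2].
Sweep left to right; for each value list the smaller values that follow it:
4: 1
26: 5
25: 4
16: 2
17: 2
6: 1
2: 0
Sum: 1 + 5 + 4 + 2 + 2 + 1 + 0 = 15
Change: 15 − 14 = +1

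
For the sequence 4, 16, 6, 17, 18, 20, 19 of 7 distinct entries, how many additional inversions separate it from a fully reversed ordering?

Maximum inversions for 7 distinct elements is C(7, 2) = 7·6/2 = 21.
Current inversions — for each element, count later smaller elements:
4: 0
16: 1
6: 0
17: 0
18: 0
20: 1
19: 0
Current total: 0 + 1 + 0 + 0 + 0 + 1 + 0 = 2
Shortfall: 21 − 2 = 19

19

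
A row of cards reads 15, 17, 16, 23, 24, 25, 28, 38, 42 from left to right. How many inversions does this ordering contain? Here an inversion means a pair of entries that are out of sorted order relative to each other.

Count, for each position, how many later elements it exceeds:
15 → none → 0
17 → 16 → 1
16 → none → 0
23 → none → 0
24 → none → 0
25 → none → 0
28 → none → 0
38 → none → 0
42 → none → 0
Sum: 0 + 1 + 0 + 0 + 0 + 0 + 0 + 0 + 0 = 1

1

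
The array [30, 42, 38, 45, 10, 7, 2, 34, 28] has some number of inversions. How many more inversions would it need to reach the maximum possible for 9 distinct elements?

12

Maximum inversions for 9 distinct elements is C(9, 2) = 9·8/2 = 36.
Current inversions — for each element, count later smaller elements:
30: 4
42: 6
38: 5
45: 5
10: 2
7: 1
2: 0
34: 1
28: 0
Current total: 4 + 6 + 5 + 5 + 2 + 1 + 0 + 1 + 0 = 24
Shortfall: 36 − 24 = 12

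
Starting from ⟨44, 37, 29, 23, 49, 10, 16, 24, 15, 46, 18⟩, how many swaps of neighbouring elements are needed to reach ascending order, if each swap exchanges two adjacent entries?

Each adjacent swap fixes exactly one inversion, so the minimum swap count equals the number of inversions.
Count inversions — for each element, later elements that are smaller:
44: 37, 29, 23, 10, 16, 24, 15, 18 → 8
37: 29, 23, 10, 16, 24, 15, 18 → 7
29: 23, 10, 16, 24, 15, 18 → 6
23: 10, 16, 15, 18 → 4
49: 10, 16, 24, 15, 46, 18 → 6
10: none → 0
16: 15 → 1
24: 15, 18 → 2
15: none → 0
46: 18 → 1
18: none → 0
Total inversions: 8 + 7 + 6 + 4 + 6 + 0 + 1 + 2 + 0 + 1 + 0 = 35

35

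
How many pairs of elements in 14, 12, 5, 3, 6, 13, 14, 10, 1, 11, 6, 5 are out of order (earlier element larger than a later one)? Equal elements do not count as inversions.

39

Sweep left to right; for each value list the smaller values that follow it:
14: 10
12: 8
5: 2
3: 1
6: 2
13: 5
14: 5
10: 3
1: 0
11: 2
6: 1
5: 0
Sum: 10 + 8 + 2 + 1 + 2 + 5 + 5 + 3 + 0 + 2 + 1 + 0 = 39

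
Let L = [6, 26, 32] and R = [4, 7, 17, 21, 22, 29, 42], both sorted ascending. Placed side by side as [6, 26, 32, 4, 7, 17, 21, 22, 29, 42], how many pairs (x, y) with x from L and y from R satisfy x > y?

12

Count, for every r in R, how many entries of L exceed r:
r = 4: 6, 26, 32 → 3
r = 7: 26, 32 → 2
r = 17: 26, 32 → 2
r = 21: 26, 32 → 2
r = 22: 26, 32 → 2
r = 29: 32 → 1
r = 42: none → 0
Cross-inversions: 3 + 2 + 2 + 2 + 2 + 1 + 0 = 12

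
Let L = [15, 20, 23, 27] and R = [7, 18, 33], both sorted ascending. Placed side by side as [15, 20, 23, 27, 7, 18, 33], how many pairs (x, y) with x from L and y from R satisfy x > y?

7

For each element r of the right run, count left-run elements greater than r:
r = 7: 15, 20, 23, 27 → 4
r = 18: 20, 23, 27 → 3
r = 33: none → 0
Cross-inversions: 4 + 3 + 0 = 7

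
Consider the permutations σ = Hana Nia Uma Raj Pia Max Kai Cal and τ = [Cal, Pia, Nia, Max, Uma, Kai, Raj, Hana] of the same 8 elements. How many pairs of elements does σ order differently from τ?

Assign each item its position (1..8) in the first ordering, then rewrite the second ordering as that position sequence:
positions: Hana→1, Nia→2, Uma→3, Raj→4, Pia→5, Max→6, Kai→7, Cal→8
second ordering as positions: [8, 5, 2, 6, 3, 7, 4, 1]
Discordant pairs = inversions in this position sequence.
8: 5, 2, 6, 3, 7, 4, 1 → 7
5: 2, 3, 4, 1 → 4
2: 1 → 1
6: 3, 4, 1 → 3
3: 1 → 1
7: 4, 1 → 2
4: 1 → 1
1: 0
Total: 7 + 4 + 1 + 3 + 1 + 2 + 1 + 0 = 19

19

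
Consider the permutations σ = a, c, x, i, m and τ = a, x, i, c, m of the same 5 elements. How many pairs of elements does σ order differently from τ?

Assign each item its position (1..5) in the first ordering, then rewrite the second ordering as that position sequence:
positions: a→1, c→2, x→3, i→4, m→5
second ordering as positions: [1, 3, 4, 2, 5]
Discordant pairs = inversions in this position sequence.
1: 0
3: 2 → 1
4: 2 → 1
2: 0
5: 0
Total: 0 + 1 + 1 + 0 + 0 = 2

2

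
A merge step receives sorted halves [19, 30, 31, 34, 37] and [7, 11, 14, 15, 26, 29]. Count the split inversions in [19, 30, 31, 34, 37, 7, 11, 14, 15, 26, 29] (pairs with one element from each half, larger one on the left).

28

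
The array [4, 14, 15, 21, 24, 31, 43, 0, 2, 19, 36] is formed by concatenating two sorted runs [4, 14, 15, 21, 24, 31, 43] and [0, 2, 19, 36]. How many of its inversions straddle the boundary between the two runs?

For each element r of the right run, count left-run elements greater than r:
r = 0: 4, 14, 15, 21, 24, 31, 43 → 7
r = 2: 4, 14, 15, 21, 24, 31, 43 → 7
r = 19: 21, 24, 31, 43 → 4
r = 36: 43 → 1
Cross-inversions: 7 + 7 + 4 + 1 = 19

There are 19 split inversions.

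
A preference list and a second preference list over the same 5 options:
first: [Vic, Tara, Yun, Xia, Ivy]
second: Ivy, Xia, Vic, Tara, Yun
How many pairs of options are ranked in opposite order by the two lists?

7

Assign each item its position (1..5) in the first ordering, then rewrite the second ordering as that position sequence:
positions: Vic→1, Tara→2, Yun→3, Xia→4, Ivy→5
second ordering as positions: [5, 4, 1, 2, 3]
Discordant pairs = inversions in this position sequence.
5: 4, 1, 2, 3 → 4
4: 1, 2, 3 → 3
1: 0
2: 0
3: 0
Total: 4 + 3 + 0 + 0 + 0 = 7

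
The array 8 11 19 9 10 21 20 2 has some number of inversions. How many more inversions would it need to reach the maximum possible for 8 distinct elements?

16 inversions short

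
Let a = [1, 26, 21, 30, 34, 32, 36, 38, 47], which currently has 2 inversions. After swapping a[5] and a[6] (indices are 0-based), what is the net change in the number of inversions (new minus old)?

Positions 5 and 6 hold 32 and 36; after swapping, the array is [1, 26, 21, 30, 34, 36, 32, 38, 47].
For each element, count later entries that are smaller:
1: 0
26: 1
21: 0
30: 0
34: 1
36: 1
32: 0
38: 0
47: 0
Sum: 0 + 1 + 0 + 0 + 1 + 1 + 0 + 0 + 0 = 3
Change: 3 − 2 = +1

+1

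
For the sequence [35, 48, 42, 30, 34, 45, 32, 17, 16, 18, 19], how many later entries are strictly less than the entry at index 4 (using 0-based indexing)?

5

The element at index 4 is 34.
Elements after it: 45, 32, 17, 16, 18, 19
Those smaller than 34: 32, 17, 16, 18, 19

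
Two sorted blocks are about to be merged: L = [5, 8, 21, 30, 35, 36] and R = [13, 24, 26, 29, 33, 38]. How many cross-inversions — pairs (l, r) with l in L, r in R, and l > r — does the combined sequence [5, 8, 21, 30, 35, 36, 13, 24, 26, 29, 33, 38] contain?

For each element r of the right run, count left-run elements greater than r:
r = 13: 21, 30, 35, 36 → 4
r = 24: 30, 35, 36 → 3
r = 26: 30, 35, 36 → 3
r = 29: 30, 35, 36 → 3
r = 33: 35, 36 → 2
r = 38: none → 0
Cross-inversions: 4 + 3 + 3 + 3 + 2 + 0 = 15

15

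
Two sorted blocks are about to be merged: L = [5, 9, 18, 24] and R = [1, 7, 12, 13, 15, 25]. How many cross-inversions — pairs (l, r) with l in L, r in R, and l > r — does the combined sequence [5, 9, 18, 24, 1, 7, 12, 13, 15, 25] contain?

For each element r of the right run, count left-run elements greater than r:
r = 1: 5, 9, 18, 24 → 4
r = 7: 9, 18, 24 → 3
r = 12: 18, 24 → 2
r = 13: 18, 24 → 2
r = 15: 18, 24 → 2
r = 25: none → 0
Cross-inversions: 4 + 3 + 2 + 2 + 2 + 0 = 13

13 cross-inversions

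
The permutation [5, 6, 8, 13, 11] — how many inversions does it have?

For each element, count later entries that are smaller:
5: 0
6: 0
8: 0
13: 1
11: 0
Sum: 0 + 0 + 0 + 1 + 0 = 1

There is 1 inversion.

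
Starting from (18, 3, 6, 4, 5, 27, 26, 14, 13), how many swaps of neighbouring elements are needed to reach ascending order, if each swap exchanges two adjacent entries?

14 adjacent swaps

Minimum adjacent swaps = number of inversions (each swap of adjacent out-of-order elements removes one inversion and no swap can remove more).
Count inversions — for each element, later elements that are smaller:
18: 3, 6, 4, 5, 14, 13 → 6
3: none → 0
6: 4, 5 → 2
4: none → 0
5: none → 0
27: 26, 14, 13 → 3
26: 14, 13 → 2
14: 13 → 1
13: none → 0
Total inversions: 6 + 0 + 2 + 0 + 0 + 3 + 2 + 1 + 0 = 14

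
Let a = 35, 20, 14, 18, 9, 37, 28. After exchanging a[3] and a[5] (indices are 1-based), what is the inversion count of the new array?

Positions 3 and 5 hold 14 and 9; after swapping, the array is [35, 20, 9, 18, 14, 37, 28].
Element-by-element contributions:
35 → 20, 9, 18, 14, 28 → 5
20 → 9, 18, 14 → 3
9 → none → 0
18 → 14 → 1
14 → none → 0
37 → 28 → 1
28 → none → 0
Sum: 5 + 3 + 0 + 1 + 0 + 1 + 0 = 10

10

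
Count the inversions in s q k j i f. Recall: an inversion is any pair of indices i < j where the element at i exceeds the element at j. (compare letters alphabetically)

15 inversions

Element-by-element contributions:
s → q, k, j, i, f → 5
q → k, j, i, f → 4
k → j, i, f → 3
j → i, f → 2
i → f → 1
f → none → 0
Sum: 5 + 4 + 3 + 2 + 1 + 0 = 15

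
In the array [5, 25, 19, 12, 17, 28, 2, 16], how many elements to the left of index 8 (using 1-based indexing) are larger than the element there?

4 such elements

The element at index 8 is 16.
Elements before it: 5, 25, 19, 12, 17, 28, 2
Those larger than 16: 25, 19, 17, 28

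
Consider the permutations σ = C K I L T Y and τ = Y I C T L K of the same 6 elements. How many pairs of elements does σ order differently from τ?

Assign each item its position (1..6) in the first ordering, then rewrite the second ordering as that position sequence:
positions: C→1, K→2, I→3, L→4, T→5, Y→6
second ordering as positions: [6, 3, 1, 5, 4, 2]
Discordant pairs = inversions in this position sequence.
6: 3, 1, 5, 4, 2 → 5
3: 1, 2 → 2
1: 0
5: 4, 2 → 2
4: 2 → 1
2: 0
Total: 5 + 2 + 0 + 2 + 1 + 0 = 10

10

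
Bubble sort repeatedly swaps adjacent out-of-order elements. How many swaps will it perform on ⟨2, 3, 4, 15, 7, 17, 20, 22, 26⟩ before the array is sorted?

Each adjacent swap fixes exactly one inversion, so the minimum swap count equals the number of inversions.
Count inversions — for each element, later elements that are smaller:
2: none → 0
3: none → 0
4: none → 0
15: 7 → 1
7: none → 0
17: none → 0
20: none → 0
22: none → 0
26: none → 0
Total inversions: 0 + 0 + 0 + 1 + 0 + 0 + 0 + 0 + 0 = 1

1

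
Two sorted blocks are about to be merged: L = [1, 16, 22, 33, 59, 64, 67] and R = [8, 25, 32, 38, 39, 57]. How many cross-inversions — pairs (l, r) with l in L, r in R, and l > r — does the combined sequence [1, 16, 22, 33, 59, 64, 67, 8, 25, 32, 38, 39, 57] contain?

There are 23 split inversions.

Take each right-half value and tally the left-half values above it:
r = 8: 16, 22, 33, 59, 64, 67 → 6
r = 25: 33, 59, 64, 67 → 4
r = 32: 33, 59, 64, 67 → 4
r = 38: 59, 64, 67 → 3
r = 39: 59, 64, 67 → 3
r = 57: 59, 64, 67 → 3
Cross-inversions: 6 + 4 + 4 + 3 + 3 + 3 = 23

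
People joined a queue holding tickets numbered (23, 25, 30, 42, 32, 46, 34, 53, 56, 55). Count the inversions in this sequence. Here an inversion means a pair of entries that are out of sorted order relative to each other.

Count, for each position, how many later elements it exceeds:
23 → none → 0
25 → none → 0
30 → none → 0
42 → 32, 34 → 2
32 → none → 0
46 → 34 → 1
34 → none → 0
53 → none → 0
56 → 55 → 1
55 → none → 0
Sum: 0 + 0 + 0 + 2 + 0 + 1 + 0 + 0 + 1 + 0 = 4

Inversions: 4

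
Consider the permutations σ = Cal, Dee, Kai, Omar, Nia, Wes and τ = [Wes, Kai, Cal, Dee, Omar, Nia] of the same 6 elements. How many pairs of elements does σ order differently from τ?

Assign each item its position (1..6) in the first ordering, then rewrite the second ordering as that position sequence:
positions: Cal→1, Dee→2, Kai→3, Omar→4, Nia→5, Wes→6
second ordering as positions: [6, 3, 1, 2, 4, 5]
Discordant pairs = inversions in this position sequence.
6: 3, 1, 2, 4, 5 → 5
3: 1, 2 → 2
1: 0
2: 0
4: 0
5: 0
Total: 5 + 2 + 0 + 0 + 0 + 0 = 7

7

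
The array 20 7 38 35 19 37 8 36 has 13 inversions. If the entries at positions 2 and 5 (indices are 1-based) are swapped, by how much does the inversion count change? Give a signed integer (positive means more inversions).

Positions 2 and 5 hold 7 and 19; after swapping, the array is [20, 19, 38, 35, 7, 37, 8, 36].
For each element, count later entries that are smaller:
20: 3
19: 2
38: 5
35: 2
7: 0
37: 2
8: 0
36: 0
Sum: 3 + 2 + 5 + 2 + 0 + 2 + 0 + 0 = 14
Change: 14 − 13 = +1

+1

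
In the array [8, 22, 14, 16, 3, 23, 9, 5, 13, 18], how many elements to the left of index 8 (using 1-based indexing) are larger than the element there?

6 such elements

The element at index 8 is 5.
Elements before it: 8, 22, 14, 16, 3, 23, 9
Those larger than 5: 8, 22, 14, 16, 23, 9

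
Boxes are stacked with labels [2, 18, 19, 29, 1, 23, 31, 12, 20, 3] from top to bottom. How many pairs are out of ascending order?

Count, for each position, how many later elements it exceeds:
2 → 1 → 1
18 → 1, 12, 3 → 3
19 → 1, 12, 3 → 3
29 → 1, 23, 12, 20, 3 → 5
1 → none → 0
23 → 12, 20, 3 → 3
31 → 12, 20, 3 → 3
12 → 3 → 1
20 → 3 → 1
3 → none → 0
Sum: 1 + 3 + 3 + 5 + 0 + 3 + 3 + 1 + 1 + 0 = 20

20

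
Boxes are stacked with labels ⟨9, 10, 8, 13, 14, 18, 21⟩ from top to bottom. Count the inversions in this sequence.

Listing every pair i<j with a[i]>a[j] (using 0-based positions):
(0,2): 9 > 8
(1,2): 10 > 8
That's 2 pairs.

2 out-of-order pairs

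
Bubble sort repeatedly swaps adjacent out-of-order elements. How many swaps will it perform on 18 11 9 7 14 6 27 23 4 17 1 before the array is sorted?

There are 34 swaps.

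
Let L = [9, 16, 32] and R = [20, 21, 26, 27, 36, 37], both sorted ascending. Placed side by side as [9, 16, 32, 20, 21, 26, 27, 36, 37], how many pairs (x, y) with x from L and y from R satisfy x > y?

4 split inversions

Take each right-half value and tally the left-half values above it:
r = 20: 32 → 1
r = 21: 32 → 1
r = 26: 32 → 1
r = 27: 32 → 1
r = 36: none → 0
r = 37: none → 0
Cross-inversions: 1 + 1 + 1 + 1 + 0 + 0 = 4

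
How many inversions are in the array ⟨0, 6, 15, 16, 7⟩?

2 inversions

For each element, count later entries that are smaller:
0 → none → 0
6 → none → 0
15 → 7 → 1
16 → 7 → 1
7 → none → 0
Sum: 0 + 0 + 1 + 1 + 0 = 2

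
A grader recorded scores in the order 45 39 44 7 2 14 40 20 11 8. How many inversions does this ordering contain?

Count, for each position, how many later elements it exceeds:
45 → 39, 44, 7, 2, 14, 40, 20, 11, 8 → 9
39 → 7, 2, 14, 20, 11, 8 → 6
44 → 7, 2, 14, 40, 20, 11, 8 → 7
7 → 2 → 1
2 → none → 0
14 → 11, 8 → 2
40 → 20, 11, 8 → 3
20 → 11, 8 → 2
11 → 8 → 1
8 → none → 0
Sum: 9 + 6 + 7 + 1 + 0 + 2 + 3 + 2 + 1 + 0 = 31

31 inversions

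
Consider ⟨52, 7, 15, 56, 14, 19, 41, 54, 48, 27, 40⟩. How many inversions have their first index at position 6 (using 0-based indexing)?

2

The element at index 6 is 41.
Elements after it: 54, 48, 27, 40
Those smaller than 41: 27, 40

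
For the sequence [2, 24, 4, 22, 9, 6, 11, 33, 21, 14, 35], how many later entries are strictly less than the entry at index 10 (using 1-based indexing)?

0 such elements

The element at index 10 is 14.
Elements after it: 35
None of them are smaller than 14.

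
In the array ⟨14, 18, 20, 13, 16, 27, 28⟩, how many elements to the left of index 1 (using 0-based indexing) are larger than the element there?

The element at index 1 is 18.
Elements before it: 14
None of them are larger than 18.

0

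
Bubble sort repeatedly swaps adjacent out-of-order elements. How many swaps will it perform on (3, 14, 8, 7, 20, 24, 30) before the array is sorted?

3

The minimum number of adjacent swaps to sort an array equals its inversion count, since every such swap removes exactly one inversion.
Count inversions — for each element, later elements that are smaller:
3: none → 0
14: 8, 7 → 2
8: 7 → 1
7: none → 0
20: none → 0
24: none → 0
30: none → 0
Total inversions: 0 + 2 + 1 + 0 + 0 + 0 + 0 = 3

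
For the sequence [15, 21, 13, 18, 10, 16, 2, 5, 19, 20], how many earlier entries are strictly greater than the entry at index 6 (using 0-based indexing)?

6

The element at index 6 is 2.
Elements before it: 15, 21, 13, 18, 10, 16
Those larger than 2: 15, 21, 13, 18, 10, 16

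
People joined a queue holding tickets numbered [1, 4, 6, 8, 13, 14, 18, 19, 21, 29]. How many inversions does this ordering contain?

0

Element-by-element contributions:
1 → none → 0
4 → none → 0
6 → none → 0
8 → none → 0
13 → none → 0
14 → none → 0
18 → none → 0
19 → none → 0
21 → none → 0
29 → none → 0
Sum: 0 + 0 + 0 + 0 + 0 + 0 + 0 + 0 + 0 + 0 = 0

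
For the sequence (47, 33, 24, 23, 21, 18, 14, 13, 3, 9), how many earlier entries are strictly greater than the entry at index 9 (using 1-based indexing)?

8

The element at index 9 is 3.
Elements before it: 47, 33, 24, 23, 21, 18, 14, 13
Those larger than 3: 47, 33, 24, 23, 21, 18, 14, 13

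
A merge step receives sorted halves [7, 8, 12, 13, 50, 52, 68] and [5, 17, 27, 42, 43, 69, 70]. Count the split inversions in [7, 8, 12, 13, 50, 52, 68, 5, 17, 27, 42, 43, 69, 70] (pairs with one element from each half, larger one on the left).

For each element r of the right run, count left-run elements greater than r:
r = 5: 7, 8, 12, 13, 50, 52, 68 → 7
r = 17: 50, 52, 68 → 3
r = 27: 50, 52, 68 → 3
r = 42: 50, 52, 68 → 3
r = 43: 50, 52, 68 → 3
r = 69: none → 0
r = 70: none → 0
Cross-inversions: 7 + 3 + 3 + 3 + 3 + 0 + 0 = 19

19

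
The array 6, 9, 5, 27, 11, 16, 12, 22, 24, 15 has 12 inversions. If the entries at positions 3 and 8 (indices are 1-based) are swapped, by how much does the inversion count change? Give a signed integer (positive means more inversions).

+7

Positions 3 and 8 hold 5 and 22; after swapping, the array is [6, 9, 22, 27, 11, 16, 12, 5, 24, 15].
Sweep left to right; for each value list the smaller values that follow it:
6: 1
9: 1
22: 5
27: 6
11: 1
16: 3
12: 1
5: 0
24: 1
15: 0
Sum: 1 + 1 + 5 + 6 + 1 + 3 + 1 + 0 + 1 + 0 = 19
Change: 19 − 12 = +7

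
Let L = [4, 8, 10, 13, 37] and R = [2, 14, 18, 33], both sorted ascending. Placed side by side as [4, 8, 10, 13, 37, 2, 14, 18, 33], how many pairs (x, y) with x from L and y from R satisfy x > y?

8

For each element r of the right run, count left-run elements greater than r:
r = 2: 4, 8, 10, 13, 37 → 5
r = 14: 37 → 1
r = 18: 37 → 1
r = 33: 37 → 1
Cross-inversions: 5 + 1 + 1 + 1 = 8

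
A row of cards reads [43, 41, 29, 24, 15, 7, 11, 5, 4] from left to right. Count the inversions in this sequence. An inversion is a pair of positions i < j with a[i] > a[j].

35 out-of-order pairs

Sweep left to right; for each value list the smaller values that follow it:
43: 8
41: 7
29: 6
24: 5
15: 4
7: 2
11: 2
5: 1
4: 0
Sum: 8 + 7 + 6 + 5 + 4 + 2 + 2 + 1 + 0 = 35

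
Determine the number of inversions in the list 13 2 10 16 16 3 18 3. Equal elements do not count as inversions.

Count, for each position, how many later elements it exceeds:
13: 4
2: 0
10: 2
16: 2
16: 2
3: 0
18: 1
3: 0
Sum: 4 + 0 + 2 + 2 + 2 + 0 + 1 + 0 = 11

11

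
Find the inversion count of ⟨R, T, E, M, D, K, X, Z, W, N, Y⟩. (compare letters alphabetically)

There are 19 inversions.

Sweep left to right; for each value list the smaller values that follow it:
R: 5
T: 5
E: 1
M: 2
D: 0
K: 0
X: 2
Z: 3
W: 1
N: 0
Y: 0
Sum: 5 + 5 + 1 + 2 + 0 + 0 + 2 + 3 + 1 + 0 + 0 = 19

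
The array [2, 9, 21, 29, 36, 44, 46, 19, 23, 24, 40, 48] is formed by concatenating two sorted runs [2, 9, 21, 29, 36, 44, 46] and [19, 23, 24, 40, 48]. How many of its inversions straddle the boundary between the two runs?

For each element r of the right run, count left-run elements greater than r:
r = 19: 21, 29, 36, 44, 46 → 5
r = 23: 29, 36, 44, 46 → 4
r = 24: 29, 36, 44, 46 → 4
r = 40: 44, 46 → 2
r = 48: none → 0
Cross-inversions: 5 + 4 + 4 + 2 + 0 = 15

15 split inversions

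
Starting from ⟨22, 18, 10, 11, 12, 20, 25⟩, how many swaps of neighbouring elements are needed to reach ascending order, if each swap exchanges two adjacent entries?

Each adjacent swap fixes exactly one inversion, so the minimum swap count equals the number of inversions.
Count inversions — for each element, later elements that are smaller:
22: 18, 10, 11, 12, 20 → 5
18: 10, 11, 12 → 3
10: none → 0
11: none → 0
12: none → 0
20: none → 0
25: none → 0
Total inversions: 5 + 3 + 0 + 0 + 0 + 0 + 0 = 8

8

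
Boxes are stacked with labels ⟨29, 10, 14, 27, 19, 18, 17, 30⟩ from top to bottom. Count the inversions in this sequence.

Count, for each position, how many later elements it exceeds:
29: 6
10: 0
14: 0
27: 3
19: 2
18: 1
17: 0
30: 0
Sum: 6 + 0 + 0 + 3 + 2 + 1 + 0 + 0 = 12

12 inversions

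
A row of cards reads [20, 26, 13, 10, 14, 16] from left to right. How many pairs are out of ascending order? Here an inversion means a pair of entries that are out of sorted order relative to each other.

Listing every pair i<j with a[i]>a[j] (using 1-based positions):
(1,3): 20 > 13
(1,4): 20 > 10
(1,5): 20 > 14
(1,6): 20 > 16
(2,3): 26 > 13
(2,4): 26 > 10
(2,5): 26 > 14
(2,6): 26 > 16
(3,4): 13 > 10
That's 9 pairs.

9 out-of-order pairs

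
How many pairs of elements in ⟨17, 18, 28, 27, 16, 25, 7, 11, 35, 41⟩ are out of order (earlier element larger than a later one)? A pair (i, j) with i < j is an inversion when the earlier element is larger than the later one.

For each element, count later entries that are smaller:
17: 3
18: 3
28: 5
27: 4
16: 2
25: 2
7: 0
11: 0
35: 0
41: 0
Sum: 3 + 3 + 5 + 4 + 2 + 2 + 0 + 0 + 0 + 0 = 19

There are 19 inversions.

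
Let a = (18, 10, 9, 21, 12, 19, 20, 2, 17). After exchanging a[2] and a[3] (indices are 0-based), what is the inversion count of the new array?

19

Positions 2 and 3 hold 9 and 21; after swapping, the array is [18, 10, 21, 9, 12, 19, 20, 2, 17].
Element-by-element contributions:
18: 5
10: 2
21: 6
9: 1
12: 1
19: 2
20: 2
2: 0
17: 0
Sum: 5 + 2 + 6 + 1 + 1 + 2 + 2 + 0 + 0 = 19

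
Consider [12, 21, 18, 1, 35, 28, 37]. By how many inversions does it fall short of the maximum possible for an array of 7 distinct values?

Maximum inversions for 7 distinct elements is C(7, 2) = 7·6/2 = 21.
Current inversions — for each element, count later smaller elements:
12: 1
21: 2
18: 1
1: 0
35: 1
28: 0
37: 0
Current total: 1 + 2 + 1 + 0 + 1 + 0 + 0 = 5
Shortfall: 21 − 5 = 16

16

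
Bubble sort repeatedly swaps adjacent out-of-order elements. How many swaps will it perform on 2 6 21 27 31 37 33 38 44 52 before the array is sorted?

Each adjacent swap fixes exactly one inversion, so the minimum swap count equals the number of inversions.
Count inversions — for each element, later elements that are smaller:
2: none → 0
6: none → 0
21: none → 0
27: none → 0
31: none → 0
37: 33 → 1
33: none → 0
38: none → 0
44: none → 0
52: none → 0
Total inversions: 0 + 0 + 0 + 0 + 0 + 1 + 0 + 0 + 0 + 0 = 1

1 adjacent swap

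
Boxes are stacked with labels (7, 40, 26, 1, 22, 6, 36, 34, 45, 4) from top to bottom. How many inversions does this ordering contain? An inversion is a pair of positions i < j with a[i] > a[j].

For each element, count later entries that are smaller:
7: 3
40: 7
26: 4
1: 0
22: 2
6: 1
36: 2
34: 1
45: 1
4: 0
Sum: 3 + 7 + 4 + 0 + 2 + 1 + 2 + 1 + 1 + 0 = 21

Inversions: 21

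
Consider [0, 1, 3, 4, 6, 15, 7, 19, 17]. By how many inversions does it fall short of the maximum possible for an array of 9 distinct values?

34

Maximum inversions for 9 distinct elements is C(9, 2) = 9·8/2 = 36.
Current inversions — for each element, count later smaller elements:
0: 0
1: 0
3: 0
4: 0
6: 0
15: 1
7: 0
19: 1
17: 0
Current total: 0 + 0 + 0 + 0 + 0 + 1 + 0 + 1 + 0 = 2
Shortfall: 36 − 2 = 34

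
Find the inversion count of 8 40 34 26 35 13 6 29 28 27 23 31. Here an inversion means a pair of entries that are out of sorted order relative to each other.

36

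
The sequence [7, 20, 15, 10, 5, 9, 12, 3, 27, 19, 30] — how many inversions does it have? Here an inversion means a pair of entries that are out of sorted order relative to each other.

21 out-of-order pairs

For each element, count later entries that are smaller:
7: 2
20: 7
15: 5
10: 3
5: 1
9: 1
12: 1
3: 0
27: 1
19: 0
30: 0
Sum: 2 + 7 + 5 + 3 + 1 + 1 + 1 + 0 + 1 + 0 + 0 = 21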